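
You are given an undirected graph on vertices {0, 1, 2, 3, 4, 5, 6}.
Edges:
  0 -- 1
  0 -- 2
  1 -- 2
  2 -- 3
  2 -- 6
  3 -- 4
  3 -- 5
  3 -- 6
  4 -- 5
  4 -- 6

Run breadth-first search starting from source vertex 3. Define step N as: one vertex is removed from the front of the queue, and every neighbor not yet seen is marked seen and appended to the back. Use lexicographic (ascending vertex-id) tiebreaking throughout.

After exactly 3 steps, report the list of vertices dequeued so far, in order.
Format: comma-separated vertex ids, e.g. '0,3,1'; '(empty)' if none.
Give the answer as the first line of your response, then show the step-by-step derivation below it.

3,2,4

step 1: dequeue 3; queue=[2,4,5,6]; order=3
step 2: dequeue 2; queue=[4,5,6,0,1]; order=3,2
step 3: dequeue 4; queue=[5,6,0,1]; order=3,2,4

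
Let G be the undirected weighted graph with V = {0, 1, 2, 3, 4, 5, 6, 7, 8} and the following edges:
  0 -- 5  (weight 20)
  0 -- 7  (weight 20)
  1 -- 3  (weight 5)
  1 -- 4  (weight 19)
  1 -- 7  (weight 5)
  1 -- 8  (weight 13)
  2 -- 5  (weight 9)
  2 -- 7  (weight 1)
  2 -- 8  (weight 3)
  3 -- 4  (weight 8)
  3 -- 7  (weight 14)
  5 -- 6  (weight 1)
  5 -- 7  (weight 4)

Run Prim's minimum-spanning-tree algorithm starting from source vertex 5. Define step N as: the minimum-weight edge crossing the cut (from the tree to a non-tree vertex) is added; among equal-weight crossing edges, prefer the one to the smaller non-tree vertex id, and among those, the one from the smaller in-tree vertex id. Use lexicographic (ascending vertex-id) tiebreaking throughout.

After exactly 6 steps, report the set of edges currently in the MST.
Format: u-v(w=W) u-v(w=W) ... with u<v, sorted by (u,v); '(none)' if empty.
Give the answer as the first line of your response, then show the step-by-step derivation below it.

1-3(w=5) 1-7(w=5) 2-7(w=1) 2-8(w=3) 5-6(w=1) 5-7(w=4)

step 1: add edge 5-6 (w=1); MST = {5-6(w=1)}
step 2: add edge 5-7 (w=4); MST = {5-6(w=1) 5-7(w=4)}
step 3: add edge 2-7 (w=1); MST = {2-7(w=1) 5-6(w=1) 5-7(w=4)}
step 4: add edge 2-8 (w=3); MST = {2-7(w=1) 2-8(w=3) 5-6(w=1) 5-7(w=4)}
step 5: add edge 1-7 (w=5); MST = {1-7(w=5) 2-7(w=1) 2-8(w=3) 5-6(w=1) 5-7(w=4)}
step 6: add edge 1-3 (w=5); MST = {1-3(w=5) 1-7(w=5) 2-7(w=1) 2-8(w=3) 5-6(w=1) 5-7(w=4)}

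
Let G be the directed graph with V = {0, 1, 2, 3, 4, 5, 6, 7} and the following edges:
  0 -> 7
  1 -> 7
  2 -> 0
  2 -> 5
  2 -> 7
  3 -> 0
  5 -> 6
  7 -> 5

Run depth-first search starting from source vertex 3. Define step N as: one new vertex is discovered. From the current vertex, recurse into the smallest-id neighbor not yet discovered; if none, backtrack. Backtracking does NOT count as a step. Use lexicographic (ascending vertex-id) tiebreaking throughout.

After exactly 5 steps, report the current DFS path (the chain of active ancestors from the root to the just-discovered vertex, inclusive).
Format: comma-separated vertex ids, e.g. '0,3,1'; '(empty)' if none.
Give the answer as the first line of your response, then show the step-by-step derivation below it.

3,0,7,5,6

step 1: discover 3; path=3; order=3
step 2: discover 0; path=3>0; order=3,0
step 3: discover 7; path=3>0>7; order=3,0,7
step 4: discover 5; path=3>0>7>5; order=3,0,7,5
step 5: discover 6; path=3>0>7>5>6; order=3,0,7,5,6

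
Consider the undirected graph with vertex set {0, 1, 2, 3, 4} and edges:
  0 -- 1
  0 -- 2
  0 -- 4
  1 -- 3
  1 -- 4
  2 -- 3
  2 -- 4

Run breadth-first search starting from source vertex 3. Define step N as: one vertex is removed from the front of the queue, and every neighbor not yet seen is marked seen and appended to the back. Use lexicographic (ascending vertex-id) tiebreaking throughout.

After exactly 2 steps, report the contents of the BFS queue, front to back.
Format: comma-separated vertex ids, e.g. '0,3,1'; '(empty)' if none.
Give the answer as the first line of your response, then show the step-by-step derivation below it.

2,0,4

step 1: dequeue 3; queue=[1,2]; order=3
step 2: dequeue 1; queue=[2,0,4]; order=3,1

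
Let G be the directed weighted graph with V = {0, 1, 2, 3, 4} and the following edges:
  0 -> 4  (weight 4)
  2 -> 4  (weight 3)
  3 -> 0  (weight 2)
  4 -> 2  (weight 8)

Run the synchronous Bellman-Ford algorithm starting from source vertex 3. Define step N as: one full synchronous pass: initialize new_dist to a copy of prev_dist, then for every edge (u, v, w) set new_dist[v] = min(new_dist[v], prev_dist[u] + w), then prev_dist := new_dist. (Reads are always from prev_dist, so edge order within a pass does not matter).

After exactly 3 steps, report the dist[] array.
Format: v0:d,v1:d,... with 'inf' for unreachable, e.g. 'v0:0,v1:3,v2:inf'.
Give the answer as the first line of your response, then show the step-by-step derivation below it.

v0:2,v1:inf,v2:14,v3:0,v4:6

step 1: dist = v0:2,v1:inf,v2:inf,v3:0,v4:inf
step 2: dist = v0:2,v1:inf,v2:inf,v3:0,v4:6
step 3: dist = v0:2,v1:inf,v2:14,v3:0,v4:6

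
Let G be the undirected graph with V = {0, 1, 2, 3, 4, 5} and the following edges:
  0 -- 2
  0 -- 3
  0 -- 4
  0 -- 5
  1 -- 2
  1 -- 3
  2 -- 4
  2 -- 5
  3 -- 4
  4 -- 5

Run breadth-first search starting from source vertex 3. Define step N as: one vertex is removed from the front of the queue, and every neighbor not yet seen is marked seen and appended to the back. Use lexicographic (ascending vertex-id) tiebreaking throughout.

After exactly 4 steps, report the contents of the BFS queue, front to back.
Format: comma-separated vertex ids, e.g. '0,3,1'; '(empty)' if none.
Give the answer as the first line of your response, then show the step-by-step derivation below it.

2,5

step 1: dequeue 3; queue=[0,1,4]; order=3
step 2: dequeue 0; queue=[1,4,2,5]; order=3,0
step 3: dequeue 1; queue=[4,2,5]; order=3,0,1
step 4: dequeue 4; queue=[2,5]; order=3,0,1,4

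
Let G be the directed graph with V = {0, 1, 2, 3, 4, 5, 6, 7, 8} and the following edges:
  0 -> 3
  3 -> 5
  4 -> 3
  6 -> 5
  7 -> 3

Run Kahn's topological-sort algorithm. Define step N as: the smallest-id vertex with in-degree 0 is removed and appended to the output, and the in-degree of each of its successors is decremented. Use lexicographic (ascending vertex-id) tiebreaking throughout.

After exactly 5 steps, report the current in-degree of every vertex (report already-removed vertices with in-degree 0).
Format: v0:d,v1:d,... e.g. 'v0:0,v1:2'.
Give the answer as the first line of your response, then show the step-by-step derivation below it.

v0:0,v1:0,v2:0,v3:1,v4:0,v5:1,v6:0,v7:0,v8:0

step 1: output 0; order=[0]; indeg=(0,0,0,2,0,2,0,0,0)
step 2: output 1; order=[0,1]; indeg=(0,0,0,2,0,2,0,0,0)
step 3: output 2; order=[0,1,2]; indeg=(0,0,0,2,0,2,0,0,0)
step 4: output 4; order=[0,1,2,4]; indeg=(0,0,0,1,0,2,0,0,0)
step 5: output 6; order=[0,1,2,4,6]; indeg=(0,0,0,1,0,1,0,0,0)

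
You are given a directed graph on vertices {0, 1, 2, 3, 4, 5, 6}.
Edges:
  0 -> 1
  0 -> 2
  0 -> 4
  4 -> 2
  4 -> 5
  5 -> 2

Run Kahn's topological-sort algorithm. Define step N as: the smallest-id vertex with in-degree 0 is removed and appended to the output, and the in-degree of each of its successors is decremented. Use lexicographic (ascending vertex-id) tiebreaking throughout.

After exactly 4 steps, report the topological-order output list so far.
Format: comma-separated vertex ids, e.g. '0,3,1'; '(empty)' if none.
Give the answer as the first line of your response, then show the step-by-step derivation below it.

0,1,3,4

step 1: output 0; order=[0]; indeg=(0,0,2,0,0,1,0)
step 2: output 1; order=[0,1]; indeg=(0,0,2,0,0,1,0)
step 3: output 3; order=[0,1,3]; indeg=(0,0,2,0,0,1,0)
step 4: output 4; order=[0,1,3,4]; indeg=(0,0,1,0,0,0,0)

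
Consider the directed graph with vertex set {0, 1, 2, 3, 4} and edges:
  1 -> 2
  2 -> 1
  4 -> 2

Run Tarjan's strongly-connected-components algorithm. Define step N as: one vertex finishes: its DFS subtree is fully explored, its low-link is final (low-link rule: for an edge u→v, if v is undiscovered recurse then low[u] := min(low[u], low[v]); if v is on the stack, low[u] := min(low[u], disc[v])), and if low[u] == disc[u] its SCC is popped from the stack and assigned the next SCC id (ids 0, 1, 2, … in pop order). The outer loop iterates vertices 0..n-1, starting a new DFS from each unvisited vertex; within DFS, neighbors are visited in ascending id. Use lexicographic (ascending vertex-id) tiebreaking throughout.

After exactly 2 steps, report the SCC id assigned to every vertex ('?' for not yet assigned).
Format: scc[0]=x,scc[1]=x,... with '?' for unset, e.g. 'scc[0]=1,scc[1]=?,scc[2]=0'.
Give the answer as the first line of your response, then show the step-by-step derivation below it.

scc[0]=0,scc[1]=?,scc[2]=?,scc[3]=?,scc[4]=?

step 1: low=(low[0]=0,low[1]=?,low[2]=?,low[3]=?,low[4]=?); scc=(scc[0]=0,scc[1]=?,scc[2]=?,scc[3]=?,scc[4]=?)
step 2: low=(low[0]=0,low[1]=1,low[2]=1,low[3]=?,low[4]=?); scc=(scc[0]=0,scc[1]=?,scc[2]=?,scc[3]=?,scc[4]=?)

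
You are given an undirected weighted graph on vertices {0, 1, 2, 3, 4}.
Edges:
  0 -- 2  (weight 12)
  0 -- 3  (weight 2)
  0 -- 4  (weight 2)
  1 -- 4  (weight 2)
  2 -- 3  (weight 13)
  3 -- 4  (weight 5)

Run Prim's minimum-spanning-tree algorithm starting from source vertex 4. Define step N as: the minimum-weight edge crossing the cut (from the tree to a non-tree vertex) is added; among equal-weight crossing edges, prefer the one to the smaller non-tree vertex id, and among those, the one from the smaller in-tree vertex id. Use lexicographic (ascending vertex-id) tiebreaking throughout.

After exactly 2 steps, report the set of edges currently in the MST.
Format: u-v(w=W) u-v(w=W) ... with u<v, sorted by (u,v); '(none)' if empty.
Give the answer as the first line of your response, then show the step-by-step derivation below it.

0-4(w=2) 1-4(w=2)

step 1: add edge 0-4 (w=2); MST = {0-4(w=2)}
step 2: add edge 1-4 (w=2); MST = {0-4(w=2) 1-4(w=2)}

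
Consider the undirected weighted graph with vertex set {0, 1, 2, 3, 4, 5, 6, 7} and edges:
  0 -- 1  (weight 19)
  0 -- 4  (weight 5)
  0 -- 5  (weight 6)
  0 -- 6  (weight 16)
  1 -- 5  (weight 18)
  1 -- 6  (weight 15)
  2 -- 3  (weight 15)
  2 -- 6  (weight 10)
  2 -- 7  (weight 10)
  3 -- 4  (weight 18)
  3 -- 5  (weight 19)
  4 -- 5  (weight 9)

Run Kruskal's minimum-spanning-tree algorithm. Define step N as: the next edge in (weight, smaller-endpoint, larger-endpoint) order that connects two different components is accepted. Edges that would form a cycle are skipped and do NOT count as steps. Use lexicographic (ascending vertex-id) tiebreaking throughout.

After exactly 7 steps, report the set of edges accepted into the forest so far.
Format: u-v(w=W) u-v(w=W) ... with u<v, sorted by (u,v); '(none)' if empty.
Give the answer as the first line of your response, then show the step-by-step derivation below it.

0-4(w=5) 0-5(w=6) 0-6(w=16) 1-6(w=15) 2-3(w=15) 2-6(w=10) 2-7(w=10)

step 1: add edge 0-4 (w=5); MST = {0-4(w=5)}
step 2: add edge 0-5 (w=6); MST = {0-4(w=5) 0-5(w=6)}
step 3: add edge 2-6 (w=10); MST = {0-4(w=5) 0-5(w=6) 2-6(w=10)}
step 4: add edge 2-7 (w=10); MST = {0-4(w=5) 0-5(w=6) 2-6(w=10) 2-7(w=10)}
step 5: add edge 1-6 (w=15); MST = {0-4(w=5) 0-5(w=6) 1-6(w=15) 2-6(w=10) 2-7(w=10)}
step 6: add edge 2-3 (w=15); MST = {0-4(w=5) 0-5(w=6) 1-6(w=15) 2-3(w=15) 2-6(w=10) 2-7(w=10)}
step 7: add edge 0-6 (w=16); MST = {0-4(w=5) 0-5(w=6) 0-6(w=16) 1-6(w=15) 2-3(w=15) 2-6(w=10) 2-7(w=10)}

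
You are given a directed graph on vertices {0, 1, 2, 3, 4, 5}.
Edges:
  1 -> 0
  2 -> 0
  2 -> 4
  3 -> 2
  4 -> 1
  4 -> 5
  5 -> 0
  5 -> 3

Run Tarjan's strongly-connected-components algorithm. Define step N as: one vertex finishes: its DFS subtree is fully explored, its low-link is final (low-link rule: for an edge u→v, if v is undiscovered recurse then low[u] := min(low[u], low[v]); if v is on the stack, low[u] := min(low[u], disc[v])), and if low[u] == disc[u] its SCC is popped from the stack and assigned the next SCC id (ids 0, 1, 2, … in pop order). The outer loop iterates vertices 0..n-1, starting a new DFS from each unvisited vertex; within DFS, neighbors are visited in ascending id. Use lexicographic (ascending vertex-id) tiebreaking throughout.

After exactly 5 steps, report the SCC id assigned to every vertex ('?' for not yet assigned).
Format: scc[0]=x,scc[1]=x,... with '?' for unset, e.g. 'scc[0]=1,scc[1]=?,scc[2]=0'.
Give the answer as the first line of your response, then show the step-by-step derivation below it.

scc[0]=0,scc[1]=1,scc[2]=?,scc[3]=?,scc[4]=?,scc[5]=?

step 1: low=(low[0]=0,low[1]=?,low[2]=?,low[3]=?,low[4]=?,low[5]=?); scc=(scc[0]=0,scc[1]=?,scc[2]=?,scc[3]=?,scc[4]=?,scc[5]=?)
step 2: low=(low[0]=0,low[1]=1,low[2]=?,low[3]=?,low[4]=?,low[5]=?); scc=(scc[0]=0,scc[1]=1,scc[2]=?,scc[3]=?,scc[4]=?,scc[5]=?)
step 3: low=(low[0]=0,low[1]=1,low[2]=2,low[3]=2,low[4]=3,low[5]=4); scc=(scc[0]=0,scc[1]=1,scc[2]=?,scc[3]=?,scc[4]=?,scc[5]=?)
step 4: low=(low[0]=0,low[1]=1,low[2]=2,low[3]=2,low[4]=3,low[5]=2); scc=(scc[0]=0,scc[1]=1,scc[2]=?,scc[3]=?,scc[4]=?,scc[5]=?)
step 5: low=(low[0]=0,low[1]=1,low[2]=2,low[3]=2,low[4]=2,low[5]=2); scc=(scc[0]=0,scc[1]=1,scc[2]=?,scc[3]=?,scc[4]=?,scc[5]=?)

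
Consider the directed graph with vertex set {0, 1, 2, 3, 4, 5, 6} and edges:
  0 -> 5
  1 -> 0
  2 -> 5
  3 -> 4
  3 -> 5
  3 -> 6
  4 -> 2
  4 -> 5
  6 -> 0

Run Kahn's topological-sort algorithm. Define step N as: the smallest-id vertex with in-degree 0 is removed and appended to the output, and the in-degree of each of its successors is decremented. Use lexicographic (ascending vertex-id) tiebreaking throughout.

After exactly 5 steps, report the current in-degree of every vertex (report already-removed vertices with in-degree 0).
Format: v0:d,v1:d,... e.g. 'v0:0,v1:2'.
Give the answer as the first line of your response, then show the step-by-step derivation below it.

v0:0,v1:0,v2:0,v3:0,v4:0,v5:1,v6:0

step 1: output 1; order=[1]; indeg=(1,0,1,0,1,4,1)
step 2: output 3; order=[1,3]; indeg=(1,0,1,0,0,3,0)
step 3: output 4; order=[1,3,4]; indeg=(1,0,0,0,0,2,0)
step 4: output 2; order=[1,3,4,2]; indeg=(1,0,0,0,0,1,0)
step 5: output 6; order=[1,3,4,2,6]; indeg=(0,0,0,0,0,1,0)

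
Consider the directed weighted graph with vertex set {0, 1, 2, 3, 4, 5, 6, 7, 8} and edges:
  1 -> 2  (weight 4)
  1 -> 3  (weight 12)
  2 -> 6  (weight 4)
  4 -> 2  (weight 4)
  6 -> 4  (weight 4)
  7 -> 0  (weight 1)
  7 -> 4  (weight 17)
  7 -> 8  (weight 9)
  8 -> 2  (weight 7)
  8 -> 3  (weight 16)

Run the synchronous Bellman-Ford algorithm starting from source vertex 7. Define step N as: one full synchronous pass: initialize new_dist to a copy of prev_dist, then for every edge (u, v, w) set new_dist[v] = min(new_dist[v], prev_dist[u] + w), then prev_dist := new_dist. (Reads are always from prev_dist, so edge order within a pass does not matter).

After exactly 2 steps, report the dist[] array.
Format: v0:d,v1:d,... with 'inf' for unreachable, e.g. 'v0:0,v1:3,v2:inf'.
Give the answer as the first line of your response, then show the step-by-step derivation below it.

v0:1,v1:inf,v2:16,v3:25,v4:17,v5:inf,v6:inf,v7:0,v8:9

step 1: dist = v0:1,v1:inf,v2:inf,v3:inf,v4:17,v5:inf,v6:inf,v7:0,v8:9
step 2: dist = v0:1,v1:inf,v2:16,v3:25,v4:17,v5:inf,v6:inf,v7:0,v8:9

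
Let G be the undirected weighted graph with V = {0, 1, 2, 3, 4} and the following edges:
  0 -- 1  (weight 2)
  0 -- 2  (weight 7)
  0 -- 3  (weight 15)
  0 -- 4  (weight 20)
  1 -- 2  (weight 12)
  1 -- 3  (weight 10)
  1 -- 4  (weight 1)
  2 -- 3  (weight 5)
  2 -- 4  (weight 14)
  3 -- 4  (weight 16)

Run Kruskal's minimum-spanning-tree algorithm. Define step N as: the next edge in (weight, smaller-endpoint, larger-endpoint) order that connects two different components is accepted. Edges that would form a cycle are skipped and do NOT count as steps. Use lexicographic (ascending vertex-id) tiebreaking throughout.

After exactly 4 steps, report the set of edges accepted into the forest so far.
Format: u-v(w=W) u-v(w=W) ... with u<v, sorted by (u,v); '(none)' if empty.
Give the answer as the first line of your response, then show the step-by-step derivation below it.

0-1(w=2) 0-2(w=7) 1-4(w=1) 2-3(w=5)

step 1: add edge 1-4 (w=1); MST = {1-4(w=1)}
step 2: add edge 0-1 (w=2); MST = {0-1(w=2) 1-4(w=1)}
step 3: add edge 2-3 (w=5); MST = {0-1(w=2) 1-4(w=1) 2-3(w=5)}
step 4: add edge 0-2 (w=7); MST = {0-1(w=2) 0-2(w=7) 1-4(w=1) 2-3(w=5)}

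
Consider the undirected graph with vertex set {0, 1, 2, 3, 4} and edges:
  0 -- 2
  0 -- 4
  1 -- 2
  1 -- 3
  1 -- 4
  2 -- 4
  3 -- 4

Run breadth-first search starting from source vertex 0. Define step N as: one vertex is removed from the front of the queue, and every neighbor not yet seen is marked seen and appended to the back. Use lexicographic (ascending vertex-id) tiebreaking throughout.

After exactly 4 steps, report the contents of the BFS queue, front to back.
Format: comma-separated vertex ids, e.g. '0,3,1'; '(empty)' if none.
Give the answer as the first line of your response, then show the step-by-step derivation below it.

3

step 1: dequeue 0; queue=[2,4]; order=0
step 2: dequeue 2; queue=[4,1]; order=0,2
step 3: dequeue 4; queue=[1,3]; order=0,2,4
step 4: dequeue 1; queue=[3]; order=0,2,4,1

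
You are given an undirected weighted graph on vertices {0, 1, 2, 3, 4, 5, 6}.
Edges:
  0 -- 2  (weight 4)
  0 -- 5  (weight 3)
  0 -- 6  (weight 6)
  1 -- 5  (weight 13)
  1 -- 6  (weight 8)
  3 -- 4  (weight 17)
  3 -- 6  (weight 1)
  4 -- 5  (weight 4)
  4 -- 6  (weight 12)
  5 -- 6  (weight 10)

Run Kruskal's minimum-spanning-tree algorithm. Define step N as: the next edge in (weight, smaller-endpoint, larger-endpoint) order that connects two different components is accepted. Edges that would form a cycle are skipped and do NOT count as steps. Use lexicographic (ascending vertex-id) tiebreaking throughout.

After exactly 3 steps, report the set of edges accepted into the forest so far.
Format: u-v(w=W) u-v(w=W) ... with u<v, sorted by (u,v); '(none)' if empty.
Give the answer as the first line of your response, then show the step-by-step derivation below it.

0-2(w=4) 0-5(w=3) 3-6(w=1)

step 1: add edge 3-6 (w=1); MST = {3-6(w=1)}
step 2: add edge 0-5 (w=3); MST = {0-5(w=3) 3-6(w=1)}
step 3: add edge 0-2 (w=4); MST = {0-2(w=4) 0-5(w=3) 3-6(w=1)}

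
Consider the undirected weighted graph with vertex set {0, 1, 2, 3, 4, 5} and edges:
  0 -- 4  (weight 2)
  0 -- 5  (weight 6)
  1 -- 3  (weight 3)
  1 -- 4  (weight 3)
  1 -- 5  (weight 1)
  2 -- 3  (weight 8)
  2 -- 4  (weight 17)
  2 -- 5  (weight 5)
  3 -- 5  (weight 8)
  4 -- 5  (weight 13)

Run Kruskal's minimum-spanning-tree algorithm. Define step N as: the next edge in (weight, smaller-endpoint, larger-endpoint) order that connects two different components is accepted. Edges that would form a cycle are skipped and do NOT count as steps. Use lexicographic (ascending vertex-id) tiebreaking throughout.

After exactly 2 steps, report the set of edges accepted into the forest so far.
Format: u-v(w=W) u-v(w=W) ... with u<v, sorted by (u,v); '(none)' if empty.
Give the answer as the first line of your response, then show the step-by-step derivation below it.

0-4(w=2) 1-5(w=1)

step 1: add edge 1-5 (w=1); MST = {1-5(w=1)}
step 2: add edge 0-4 (w=2); MST = {0-4(w=2) 1-5(w=1)}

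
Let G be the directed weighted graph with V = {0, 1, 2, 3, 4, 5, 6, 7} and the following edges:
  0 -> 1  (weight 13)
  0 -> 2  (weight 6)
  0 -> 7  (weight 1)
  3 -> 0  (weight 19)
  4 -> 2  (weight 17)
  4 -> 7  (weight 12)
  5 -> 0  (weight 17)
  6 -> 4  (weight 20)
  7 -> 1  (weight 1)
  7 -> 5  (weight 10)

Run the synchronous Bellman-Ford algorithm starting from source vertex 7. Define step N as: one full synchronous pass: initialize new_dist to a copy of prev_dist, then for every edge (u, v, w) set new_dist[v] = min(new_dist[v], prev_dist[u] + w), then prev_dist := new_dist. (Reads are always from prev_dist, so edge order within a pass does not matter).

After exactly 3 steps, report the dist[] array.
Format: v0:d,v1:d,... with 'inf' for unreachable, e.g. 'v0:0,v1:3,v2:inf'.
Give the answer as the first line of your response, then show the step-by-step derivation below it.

v0:27,v1:1,v2:33,v3:inf,v4:inf,v5:10,v6:inf,v7:0

step 1: dist = v0:inf,v1:1,v2:inf,v3:inf,v4:inf,v5:10,v6:inf,v7:0
step 2: dist = v0:27,v1:1,v2:inf,v3:inf,v4:inf,v5:10,v6:inf,v7:0
step 3: dist = v0:27,v1:1,v2:33,v3:inf,v4:inf,v5:10,v6:inf,v7:0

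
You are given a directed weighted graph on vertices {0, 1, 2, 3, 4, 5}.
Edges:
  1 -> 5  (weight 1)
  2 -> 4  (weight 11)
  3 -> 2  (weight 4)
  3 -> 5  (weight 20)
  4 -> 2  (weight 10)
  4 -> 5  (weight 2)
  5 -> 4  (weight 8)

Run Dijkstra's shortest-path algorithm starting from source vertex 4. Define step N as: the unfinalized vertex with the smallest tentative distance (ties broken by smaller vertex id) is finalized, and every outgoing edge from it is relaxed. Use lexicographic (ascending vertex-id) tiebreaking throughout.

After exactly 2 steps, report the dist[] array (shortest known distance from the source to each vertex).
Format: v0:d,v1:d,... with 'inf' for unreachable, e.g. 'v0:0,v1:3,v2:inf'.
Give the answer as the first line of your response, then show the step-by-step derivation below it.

v0:inf,v1:inf,v2:10,v3:inf,v4:0,v5:2

step 1: dist = v0:inf,v1:inf,v2:10,v3:inf,v4:0,v5:2
step 2: dist = v0:inf,v1:inf,v2:10,v3:inf,v4:0,v5:2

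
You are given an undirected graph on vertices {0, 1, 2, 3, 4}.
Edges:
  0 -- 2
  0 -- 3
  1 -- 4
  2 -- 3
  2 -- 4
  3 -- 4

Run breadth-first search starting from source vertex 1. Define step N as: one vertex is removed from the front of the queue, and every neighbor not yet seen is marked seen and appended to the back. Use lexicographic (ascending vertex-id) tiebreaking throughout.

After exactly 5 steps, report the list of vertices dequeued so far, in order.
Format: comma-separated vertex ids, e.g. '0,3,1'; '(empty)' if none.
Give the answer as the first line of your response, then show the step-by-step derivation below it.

1,4,2,3,0

step 1: dequeue 1; queue=[4]; order=1
step 2: dequeue 4; queue=[2,3]; order=1,4
step 3: dequeue 2; queue=[3,0]; order=1,4,2
step 4: dequeue 3; queue=[0]; order=1,4,2,3
step 5: dequeue 0; queue=[(empty)]; order=1,4,2,3,0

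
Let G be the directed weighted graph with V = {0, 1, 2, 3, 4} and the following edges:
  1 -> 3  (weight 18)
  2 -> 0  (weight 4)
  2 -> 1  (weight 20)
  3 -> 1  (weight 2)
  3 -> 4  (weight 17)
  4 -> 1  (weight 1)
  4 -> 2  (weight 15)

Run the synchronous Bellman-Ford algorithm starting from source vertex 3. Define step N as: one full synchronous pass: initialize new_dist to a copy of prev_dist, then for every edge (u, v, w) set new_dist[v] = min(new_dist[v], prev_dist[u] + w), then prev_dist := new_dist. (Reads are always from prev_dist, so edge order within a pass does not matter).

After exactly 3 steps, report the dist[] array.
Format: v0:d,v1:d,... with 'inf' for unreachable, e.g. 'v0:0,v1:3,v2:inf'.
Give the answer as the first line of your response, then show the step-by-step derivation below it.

v0:36,v1:2,v2:32,v3:0,v4:17

step 1: dist = v0:inf,v1:2,v2:inf,v3:0,v4:17
step 2: dist = v0:inf,v1:2,v2:32,v3:0,v4:17
step 3: dist = v0:36,v1:2,v2:32,v3:0,v4:17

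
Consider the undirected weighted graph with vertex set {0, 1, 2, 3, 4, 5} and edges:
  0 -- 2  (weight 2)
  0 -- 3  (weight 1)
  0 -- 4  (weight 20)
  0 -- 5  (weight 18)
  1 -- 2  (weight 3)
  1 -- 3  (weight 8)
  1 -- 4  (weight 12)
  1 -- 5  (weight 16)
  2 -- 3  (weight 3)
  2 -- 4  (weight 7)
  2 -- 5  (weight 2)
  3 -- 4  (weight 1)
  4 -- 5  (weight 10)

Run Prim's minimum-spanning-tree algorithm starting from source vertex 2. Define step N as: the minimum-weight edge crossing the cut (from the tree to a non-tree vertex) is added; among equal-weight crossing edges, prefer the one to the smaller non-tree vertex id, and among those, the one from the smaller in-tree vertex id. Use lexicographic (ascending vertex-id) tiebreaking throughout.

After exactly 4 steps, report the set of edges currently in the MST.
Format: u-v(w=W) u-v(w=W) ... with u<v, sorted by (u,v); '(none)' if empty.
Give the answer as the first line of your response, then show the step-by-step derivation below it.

0-2(w=2) 0-3(w=1) 2-5(w=2) 3-4(w=1)

step 1: add edge 0-2 (w=2); MST = {0-2(w=2)}
step 2: add edge 0-3 (w=1); MST = {0-2(w=2) 0-3(w=1)}
step 3: add edge 3-4 (w=1); MST = {0-2(w=2) 0-3(w=1) 3-4(w=1)}
step 4: add edge 2-5 (w=2); MST = {0-2(w=2) 0-3(w=1) 2-5(w=2) 3-4(w=1)}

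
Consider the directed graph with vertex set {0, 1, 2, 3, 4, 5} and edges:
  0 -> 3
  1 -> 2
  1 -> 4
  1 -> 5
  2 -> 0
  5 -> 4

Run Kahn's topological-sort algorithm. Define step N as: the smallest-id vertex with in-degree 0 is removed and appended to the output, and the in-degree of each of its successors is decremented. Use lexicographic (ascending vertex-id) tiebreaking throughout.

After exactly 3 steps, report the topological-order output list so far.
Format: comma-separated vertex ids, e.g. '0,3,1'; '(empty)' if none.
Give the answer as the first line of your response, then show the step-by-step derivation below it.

1,2,0

step 1: output 1; order=[1]; indeg=(1,0,0,1,1,0)
step 2: output 2; order=[1,2]; indeg=(0,0,0,1,1,0)
step 3: output 0; order=[1,2,0]; indeg=(0,0,0,0,1,0)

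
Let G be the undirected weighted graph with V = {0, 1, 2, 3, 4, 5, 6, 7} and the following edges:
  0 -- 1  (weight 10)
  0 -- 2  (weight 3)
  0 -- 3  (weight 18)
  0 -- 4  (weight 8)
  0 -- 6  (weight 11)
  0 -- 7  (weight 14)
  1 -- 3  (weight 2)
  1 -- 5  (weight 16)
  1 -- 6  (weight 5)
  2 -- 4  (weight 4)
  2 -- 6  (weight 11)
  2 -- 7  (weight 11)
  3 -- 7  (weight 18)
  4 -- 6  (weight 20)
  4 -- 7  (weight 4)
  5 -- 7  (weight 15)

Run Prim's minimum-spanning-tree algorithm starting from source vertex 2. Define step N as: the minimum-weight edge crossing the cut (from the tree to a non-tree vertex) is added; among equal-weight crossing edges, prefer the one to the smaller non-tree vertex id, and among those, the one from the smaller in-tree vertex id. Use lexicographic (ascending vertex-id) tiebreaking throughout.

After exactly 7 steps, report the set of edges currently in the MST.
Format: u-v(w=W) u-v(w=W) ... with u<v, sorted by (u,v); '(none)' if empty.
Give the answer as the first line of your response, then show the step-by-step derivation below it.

0-1(w=10) 0-2(w=3) 1-3(w=2) 1-6(w=5) 2-4(w=4) 4-7(w=4) 5-7(w=15)

step 1: add edge 0-2 (w=3); MST = {0-2(w=3)}
step 2: add edge 2-4 (w=4); MST = {0-2(w=3) 2-4(w=4)}
step 3: add edge 4-7 (w=4); MST = {0-2(w=3) 2-4(w=4) 4-7(w=4)}
step 4: add edge 0-1 (w=10); MST = {0-1(w=10) 0-2(w=3) 2-4(w=4) 4-7(w=4)}
step 5: add edge 1-3 (w=2); MST = {0-1(w=10) 0-2(w=3) 1-3(w=2) 2-4(w=4) 4-7(w=4)}
step 6: add edge 1-6 (w=5); MST = {0-1(w=10) 0-2(w=3) 1-3(w=2) 1-6(w=5) 2-4(w=4) 4-7(w=4)}
step 7: add edge 5-7 (w=15); MST = {0-1(w=10) 0-2(w=3) 1-3(w=2) 1-6(w=5) 2-4(w=4) 4-7(w=4) 5-7(w=15)}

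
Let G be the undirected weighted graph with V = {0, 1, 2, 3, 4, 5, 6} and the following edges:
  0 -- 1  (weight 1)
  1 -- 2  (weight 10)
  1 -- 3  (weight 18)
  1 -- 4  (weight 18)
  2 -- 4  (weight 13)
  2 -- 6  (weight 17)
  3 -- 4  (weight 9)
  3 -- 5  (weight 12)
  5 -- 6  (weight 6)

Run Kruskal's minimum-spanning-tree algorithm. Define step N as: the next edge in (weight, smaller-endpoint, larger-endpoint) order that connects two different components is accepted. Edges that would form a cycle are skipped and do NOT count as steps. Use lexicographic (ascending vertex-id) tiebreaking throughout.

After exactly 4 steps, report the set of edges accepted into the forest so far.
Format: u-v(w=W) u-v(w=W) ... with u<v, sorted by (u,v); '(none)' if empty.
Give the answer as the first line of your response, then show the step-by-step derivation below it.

0-1(w=1) 1-2(w=10) 3-4(w=9) 5-6(w=6)

step 1: add edge 0-1 (w=1); MST = {0-1(w=1)}
step 2: add edge 5-6 (w=6); MST = {0-1(w=1) 5-6(w=6)}
step 3: add edge 3-4 (w=9); MST = {0-1(w=1) 3-4(w=9) 5-6(w=6)}
step 4: add edge 1-2 (w=10); MST = {0-1(w=1) 1-2(w=10) 3-4(w=9) 5-6(w=6)}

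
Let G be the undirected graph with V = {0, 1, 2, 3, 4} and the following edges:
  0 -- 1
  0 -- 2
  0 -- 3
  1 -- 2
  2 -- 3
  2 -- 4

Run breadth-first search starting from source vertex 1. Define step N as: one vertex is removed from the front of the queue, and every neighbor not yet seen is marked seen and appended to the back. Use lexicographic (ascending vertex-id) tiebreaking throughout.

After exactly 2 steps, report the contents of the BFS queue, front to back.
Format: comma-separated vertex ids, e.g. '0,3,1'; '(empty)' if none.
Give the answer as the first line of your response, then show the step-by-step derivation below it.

2,3

step 1: dequeue 1; queue=[0,2]; order=1
step 2: dequeue 0; queue=[2,3]; order=1,0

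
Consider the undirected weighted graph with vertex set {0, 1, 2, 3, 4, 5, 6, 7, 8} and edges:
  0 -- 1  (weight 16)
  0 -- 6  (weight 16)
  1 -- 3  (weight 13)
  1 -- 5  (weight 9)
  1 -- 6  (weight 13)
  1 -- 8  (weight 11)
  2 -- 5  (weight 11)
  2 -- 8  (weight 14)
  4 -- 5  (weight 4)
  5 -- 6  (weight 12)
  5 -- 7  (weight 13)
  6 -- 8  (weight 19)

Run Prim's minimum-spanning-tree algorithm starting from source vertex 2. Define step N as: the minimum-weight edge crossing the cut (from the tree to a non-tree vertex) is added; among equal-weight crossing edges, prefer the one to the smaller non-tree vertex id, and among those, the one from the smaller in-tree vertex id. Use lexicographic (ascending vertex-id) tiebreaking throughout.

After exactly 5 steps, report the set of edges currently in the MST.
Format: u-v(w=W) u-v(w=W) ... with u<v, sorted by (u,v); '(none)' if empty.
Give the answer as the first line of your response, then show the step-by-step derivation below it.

1-5(w=9) 1-8(w=11) 2-5(w=11) 4-5(w=4) 5-6(w=12)

step 1: add edge 2-5 (w=11); MST = {2-5(w=11)}
step 2: add edge 4-5 (w=4); MST = {2-5(w=11) 4-5(w=4)}
step 3: add edge 1-5 (w=9); MST = {1-5(w=9) 2-5(w=11) 4-5(w=4)}
step 4: add edge 1-8 (w=11); MST = {1-5(w=9) 1-8(w=11) 2-5(w=11) 4-5(w=4)}
step 5: add edge 5-6 (w=12); MST = {1-5(w=9) 1-8(w=11) 2-5(w=11) 4-5(w=4) 5-6(w=12)}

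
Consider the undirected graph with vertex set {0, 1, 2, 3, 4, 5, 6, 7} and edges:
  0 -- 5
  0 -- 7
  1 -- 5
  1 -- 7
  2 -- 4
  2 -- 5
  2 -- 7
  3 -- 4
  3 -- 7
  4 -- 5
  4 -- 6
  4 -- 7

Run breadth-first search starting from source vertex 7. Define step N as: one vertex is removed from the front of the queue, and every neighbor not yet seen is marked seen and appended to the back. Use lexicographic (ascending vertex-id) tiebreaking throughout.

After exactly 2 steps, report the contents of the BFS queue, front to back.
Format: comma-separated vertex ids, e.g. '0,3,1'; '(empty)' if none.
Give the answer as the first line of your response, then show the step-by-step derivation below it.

1,2,3,4,5

step 1: dequeue 7; queue=[0,1,2,3,4]; order=7
step 2: dequeue 0; queue=[1,2,3,4,5]; order=7,0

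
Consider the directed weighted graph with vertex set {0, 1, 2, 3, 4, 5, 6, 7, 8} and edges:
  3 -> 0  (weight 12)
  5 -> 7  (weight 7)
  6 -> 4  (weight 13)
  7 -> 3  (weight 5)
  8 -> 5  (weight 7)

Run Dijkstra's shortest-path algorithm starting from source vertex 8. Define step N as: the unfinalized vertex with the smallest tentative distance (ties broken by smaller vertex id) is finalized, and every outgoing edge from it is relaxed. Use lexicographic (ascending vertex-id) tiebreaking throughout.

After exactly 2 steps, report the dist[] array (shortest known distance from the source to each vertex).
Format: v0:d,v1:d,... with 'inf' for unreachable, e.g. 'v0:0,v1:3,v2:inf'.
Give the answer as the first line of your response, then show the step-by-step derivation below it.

v0:inf,v1:inf,v2:inf,v3:inf,v4:inf,v5:7,v6:inf,v7:14,v8:0

step 1: dist = v0:inf,v1:inf,v2:inf,v3:inf,v4:inf,v5:7,v6:inf,v7:inf,v8:0
step 2: dist = v0:inf,v1:inf,v2:inf,v3:inf,v4:inf,v5:7,v6:inf,v7:14,v8:0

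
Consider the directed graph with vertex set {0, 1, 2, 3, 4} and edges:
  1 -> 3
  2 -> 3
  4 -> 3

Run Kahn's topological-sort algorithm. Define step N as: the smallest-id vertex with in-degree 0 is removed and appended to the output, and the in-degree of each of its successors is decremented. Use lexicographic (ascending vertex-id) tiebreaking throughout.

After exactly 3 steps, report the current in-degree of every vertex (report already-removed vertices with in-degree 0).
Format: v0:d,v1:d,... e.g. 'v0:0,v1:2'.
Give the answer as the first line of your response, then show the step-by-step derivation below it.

v0:0,v1:0,v2:0,v3:1,v4:0

step 1: output 0; order=[0]; indeg=(0,0,0,3,0)
step 2: output 1; order=[0,1]; indeg=(0,0,0,2,0)
step 3: output 2; order=[0,1,2]; indeg=(0,0,0,1,0)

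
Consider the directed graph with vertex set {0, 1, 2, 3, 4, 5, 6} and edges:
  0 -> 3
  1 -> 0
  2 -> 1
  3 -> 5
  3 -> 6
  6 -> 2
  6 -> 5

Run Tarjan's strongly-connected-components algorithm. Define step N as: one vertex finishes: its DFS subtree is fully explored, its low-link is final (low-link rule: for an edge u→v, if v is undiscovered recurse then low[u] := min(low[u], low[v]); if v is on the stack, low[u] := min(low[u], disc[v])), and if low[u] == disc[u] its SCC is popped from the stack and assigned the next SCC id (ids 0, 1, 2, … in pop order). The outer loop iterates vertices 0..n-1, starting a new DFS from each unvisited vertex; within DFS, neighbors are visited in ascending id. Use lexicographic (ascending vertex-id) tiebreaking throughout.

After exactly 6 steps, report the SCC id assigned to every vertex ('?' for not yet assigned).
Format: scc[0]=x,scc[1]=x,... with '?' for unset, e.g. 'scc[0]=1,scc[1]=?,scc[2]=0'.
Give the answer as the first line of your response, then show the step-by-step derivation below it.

scc[0]=1,scc[1]=1,scc[2]=1,scc[3]=1,scc[4]=?,scc[5]=0,scc[6]=1

step 1: low=(low[0]=0,low[1]=?,low[2]=?,low[3]=1,low[4]=?,low[5]=2,low[6]=?); scc=(scc[0]=?,scc[1]=?,scc[2]=?,scc[3]=?,scc[4]=?,scc[5]=0,scc[6]=?)
step 2: low=(low[0]=0,low[1]=0,low[2]=4,low[3]=1,low[4]=?,low[5]=2,low[6]=3); scc=(scc[0]=?,scc[1]=?,scc[2]=?,scc[3]=?,scc[4]=?,scc[5]=0,scc[6]=?)
step 3: low=(low[0]=0,low[1]=0,low[2]=0,low[3]=1,low[4]=?,low[5]=2,low[6]=3); scc=(scc[0]=?,scc[1]=?,scc[2]=?,scc[3]=?,scc[4]=?,scc[5]=0,scc[6]=?)
step 4: low=(low[0]=0,low[1]=0,low[2]=0,low[3]=1,low[4]=?,low[5]=2,low[6]=0); scc=(scc[0]=?,scc[1]=?,scc[2]=?,scc[3]=?,scc[4]=?,scc[5]=0,scc[6]=?)
step 5: low=(low[0]=0,low[1]=0,low[2]=0,low[3]=0,low[4]=?,low[5]=2,low[6]=0); scc=(scc[0]=?,scc[1]=?,scc[2]=?,scc[3]=?,scc[4]=?,scc[5]=0,scc[6]=?)
step 6: low=(low[0]=0,low[1]=0,low[2]=0,low[3]=0,low[4]=?,low[5]=2,low[6]=0); scc=(scc[0]=1,scc[1]=1,scc[2]=1,scc[3]=1,scc[4]=?,scc[5]=0,scc[6]=1)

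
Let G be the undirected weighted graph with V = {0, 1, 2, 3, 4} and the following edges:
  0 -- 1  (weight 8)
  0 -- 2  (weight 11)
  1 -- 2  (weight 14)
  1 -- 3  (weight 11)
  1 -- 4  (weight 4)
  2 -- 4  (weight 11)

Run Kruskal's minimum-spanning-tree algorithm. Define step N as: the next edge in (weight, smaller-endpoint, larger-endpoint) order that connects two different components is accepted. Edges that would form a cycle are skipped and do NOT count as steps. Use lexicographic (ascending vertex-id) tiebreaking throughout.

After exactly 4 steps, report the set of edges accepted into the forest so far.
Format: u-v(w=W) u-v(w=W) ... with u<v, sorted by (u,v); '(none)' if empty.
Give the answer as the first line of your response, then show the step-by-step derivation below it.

0-1(w=8) 0-2(w=11) 1-3(w=11) 1-4(w=4)

step 1: add edge 1-4 (w=4); MST = {1-4(w=4)}
step 2: add edge 0-1 (w=8); MST = {0-1(w=8) 1-4(w=4)}
step 3: add edge 0-2 (w=11); MST = {0-1(w=8) 0-2(w=11) 1-4(w=4)}
step 4: add edge 1-3 (w=11); MST = {0-1(w=8) 0-2(w=11) 1-3(w=11) 1-4(w=4)}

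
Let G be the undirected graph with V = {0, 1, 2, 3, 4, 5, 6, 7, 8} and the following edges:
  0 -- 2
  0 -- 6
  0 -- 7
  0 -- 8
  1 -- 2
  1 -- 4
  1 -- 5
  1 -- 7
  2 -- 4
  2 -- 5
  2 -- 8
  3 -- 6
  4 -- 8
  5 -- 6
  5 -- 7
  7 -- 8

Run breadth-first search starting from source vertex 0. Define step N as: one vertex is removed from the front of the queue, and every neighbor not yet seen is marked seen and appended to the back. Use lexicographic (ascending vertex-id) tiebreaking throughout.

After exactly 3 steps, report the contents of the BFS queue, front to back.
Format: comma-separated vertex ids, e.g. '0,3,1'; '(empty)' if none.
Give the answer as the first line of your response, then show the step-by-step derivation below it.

7,8,1,4,5,3

step 1: dequeue 0; queue=[2,6,7,8]; order=0
step 2: dequeue 2; queue=[6,7,8,1,4,5]; order=0,2
step 3: dequeue 6; queue=[7,8,1,4,5,3]; order=0,2,6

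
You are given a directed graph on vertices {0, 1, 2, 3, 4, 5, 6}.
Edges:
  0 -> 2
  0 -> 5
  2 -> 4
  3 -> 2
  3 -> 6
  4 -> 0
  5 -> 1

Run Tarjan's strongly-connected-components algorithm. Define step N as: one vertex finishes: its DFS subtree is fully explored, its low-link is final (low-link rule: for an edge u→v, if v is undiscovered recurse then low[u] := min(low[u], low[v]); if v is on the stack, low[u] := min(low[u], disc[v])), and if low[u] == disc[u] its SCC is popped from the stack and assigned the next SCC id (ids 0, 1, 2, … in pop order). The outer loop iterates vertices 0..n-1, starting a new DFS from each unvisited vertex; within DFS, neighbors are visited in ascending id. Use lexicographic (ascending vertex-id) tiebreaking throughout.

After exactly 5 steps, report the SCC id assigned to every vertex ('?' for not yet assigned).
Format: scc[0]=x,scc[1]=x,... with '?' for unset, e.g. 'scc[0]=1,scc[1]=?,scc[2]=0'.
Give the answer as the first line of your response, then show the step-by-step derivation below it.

scc[0]=2,scc[1]=0,scc[2]=2,scc[3]=?,scc[4]=2,scc[5]=1,scc[6]=?

step 1: low=(low[0]=0,low[1]=?,low[2]=1,low[3]=?,low[4]=0,low[5]=?,low[6]=?); scc=(scc[0]=?,scc[1]=?,scc[2]=?,scc[3]=?,scc[4]=?,scc[5]=?,scc[6]=?)
step 2: low=(low[0]=0,low[1]=?,low[2]=0,low[3]=?,low[4]=0,low[5]=?,low[6]=?); scc=(scc[0]=?,scc[1]=?,scc[2]=?,scc[3]=?,scc[4]=?,scc[5]=?,scc[6]=?)
step 3: low=(low[0]=0,low[1]=4,low[2]=0,low[3]=?,low[4]=0,low[5]=3,low[6]=?); scc=(scc[0]=?,scc[1]=0,scc[2]=?,scc[3]=?,scc[4]=?,scc[5]=?,scc[6]=?)
step 4: low=(low[0]=0,low[1]=4,low[2]=0,low[3]=?,low[4]=0,low[5]=3,low[6]=?); scc=(scc[0]=?,scc[1]=0,scc[2]=?,scc[3]=?,scc[4]=?,scc[5]=1,scc[6]=?)
step 5: low=(low[0]=0,low[1]=4,low[2]=0,low[3]=?,low[4]=0,low[5]=3,low[6]=?); scc=(scc[0]=2,scc[1]=0,scc[2]=2,scc[3]=?,scc[4]=2,scc[5]=1,scc[6]=?)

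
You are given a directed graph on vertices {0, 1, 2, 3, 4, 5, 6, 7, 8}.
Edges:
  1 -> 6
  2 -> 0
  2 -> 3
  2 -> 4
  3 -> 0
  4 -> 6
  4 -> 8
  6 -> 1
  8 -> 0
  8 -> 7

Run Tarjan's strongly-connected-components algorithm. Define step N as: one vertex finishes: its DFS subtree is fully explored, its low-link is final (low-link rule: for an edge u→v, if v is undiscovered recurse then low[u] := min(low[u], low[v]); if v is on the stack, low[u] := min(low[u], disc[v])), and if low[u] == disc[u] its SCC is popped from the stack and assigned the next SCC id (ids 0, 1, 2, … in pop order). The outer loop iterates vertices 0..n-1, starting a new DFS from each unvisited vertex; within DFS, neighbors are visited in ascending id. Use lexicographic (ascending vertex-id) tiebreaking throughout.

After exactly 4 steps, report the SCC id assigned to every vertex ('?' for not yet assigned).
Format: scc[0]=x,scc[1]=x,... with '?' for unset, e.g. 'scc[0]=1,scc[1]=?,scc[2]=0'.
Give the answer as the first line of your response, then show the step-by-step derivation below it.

scc[0]=0,scc[1]=1,scc[2]=?,scc[3]=2,scc[4]=?,scc[5]=?,scc[6]=1,scc[7]=?,scc[8]=?

step 1: low=(low[0]=0,low[1]=?,low[2]=?,low[3]=?,low[4]=?,low[5]=?,low[6]=?,low[7]=?,low[8]=?); scc=(scc[0]=0,scc[1]=?,scc[2]=?,scc[3]=?,scc[4]=?,scc[5]=?,scc[6]=?,scc[7]=?,scc[8]=?)
step 2: low=(low[0]=0,low[1]=1,low[2]=?,low[3]=?,low[4]=?,low[5]=?,low[6]=1,low[7]=?,low[8]=?); scc=(scc[0]=0,scc[1]=?,scc[2]=?,scc[3]=?,scc[4]=?,scc[5]=?,scc[6]=?,scc[7]=?,scc[8]=?)
step 3: low=(low[0]=0,low[1]=1,low[2]=?,low[3]=?,low[4]=?,low[5]=?,low[6]=1,low[7]=?,low[8]=?); scc=(scc[0]=0,scc[1]=1,scc[2]=?,scc[3]=?,scc[4]=?,scc[5]=?,scc[6]=1,scc[7]=?,scc[8]=?)
step 4: low=(low[0]=0,low[1]=1,low[2]=3,low[3]=4,low[4]=?,low[5]=?,low[6]=1,low[7]=?,low[8]=?); scc=(scc[0]=0,scc[1]=1,scc[2]=?,scc[3]=2,scc[4]=?,scc[5]=?,scc[6]=1,scc[7]=?,scc[8]=?)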